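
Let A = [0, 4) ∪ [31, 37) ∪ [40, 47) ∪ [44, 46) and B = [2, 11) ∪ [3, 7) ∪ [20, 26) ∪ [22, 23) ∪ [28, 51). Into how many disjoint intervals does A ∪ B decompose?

A, merged: [0, 4), [31, 37), [40, 47).
B, merged: [2, 11), [20, 26), [28, 51).
A ∪ B = [0, 11), [20, 26), [28, 51).
That is 3 disjoint pieces.

3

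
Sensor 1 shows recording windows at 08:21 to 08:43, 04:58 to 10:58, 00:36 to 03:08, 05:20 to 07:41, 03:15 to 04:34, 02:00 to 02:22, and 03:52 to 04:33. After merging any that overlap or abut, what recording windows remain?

Sort by start: 00:36-03:08, 02:00-02:22, 03:15-04:34, 03:52-04:33, 04:58-10:58, 05:20-07:41, 08:21-08:43.
02:00-02:22 overlaps/touches 00:36-03:08 → extend to 00:36-03:08.
03:15-04:34 is disjoint → start new block.
03:52-04:33 overlaps/touches 03:15-04:34 → extend to 03:15-04:34.
04:58-10:58 is disjoint → start new block.
05:20-07:41 overlaps/touches 04:58-10:58 → extend to 04:58-10:58.
08:21-08:43 overlaps/touches 04:58-10:58 → extend to 04:58-10:58.

00:36-03:08, 03:15-04:34, 04:58-10:58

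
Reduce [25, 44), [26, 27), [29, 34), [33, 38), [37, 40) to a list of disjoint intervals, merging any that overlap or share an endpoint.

[25, 44)

[26, 27) overlaps/touches [25, 44) → extend to [25, 44).
[29, 34) overlaps/touches [25, 44) → extend to [25, 44).
[33, 38) overlaps/touches [25, 44) → extend to [25, 44).
[37, 40) overlaps/touches [25, 44) → extend to [25, 44).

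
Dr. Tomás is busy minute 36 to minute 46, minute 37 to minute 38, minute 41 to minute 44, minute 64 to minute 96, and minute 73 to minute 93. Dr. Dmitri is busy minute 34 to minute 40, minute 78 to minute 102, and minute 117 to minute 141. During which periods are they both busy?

minute 36 to minute 40, minute 78 to minute 96

First set merges to minute 36 to minute 46, minute 64 to minute 96.
minute 36 to minute 46 ∩ B → minute 36 to minute 40.
minute 64 to minute 96 ∩ B → minute 78 to minute 96.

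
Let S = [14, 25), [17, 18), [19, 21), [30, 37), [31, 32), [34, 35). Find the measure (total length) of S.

18

Merged: [14, 25), [30, 37).
Lengths: 11 + 7 = 18.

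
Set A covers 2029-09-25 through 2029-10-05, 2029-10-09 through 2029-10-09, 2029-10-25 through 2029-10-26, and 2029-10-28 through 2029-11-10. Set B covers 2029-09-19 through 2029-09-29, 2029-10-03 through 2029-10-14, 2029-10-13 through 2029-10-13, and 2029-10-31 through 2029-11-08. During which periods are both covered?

2029-09-25 through 2029-09-29, 2029-10-03 through 2029-10-05, 2029-10-09 through 2029-10-09, 2029-10-31 through 2029-11-08

Second set merges to 2029-09-19 through 2029-09-29, 2029-10-03 through 2029-10-14, 2029-10-31 through 2029-11-08.
2029-09-25 through 2029-10-05 ∩ B → 2029-09-25 through 2029-09-29, 2029-10-03 through 2029-10-05.
2029-10-09 through 2029-10-09 ∩ B → 2029-10-09 through 2029-10-09.
2029-10-25 through 2029-10-26 meets no B interval.
2029-10-28 through 2029-11-10 ∩ B → 2029-10-31 through 2029-11-08.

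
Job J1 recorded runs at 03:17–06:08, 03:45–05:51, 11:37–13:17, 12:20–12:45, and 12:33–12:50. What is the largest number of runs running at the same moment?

Sweep endpoints in order; track running count of active intervals.
Peak of 3 reached at 12:33.

3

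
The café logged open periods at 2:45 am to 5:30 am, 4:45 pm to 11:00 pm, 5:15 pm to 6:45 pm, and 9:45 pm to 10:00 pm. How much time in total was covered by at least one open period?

9 h

Merged: 2:45 am–5:30 am, 4:45 pm–11:00 pm.
Lengths: 2 h 45 min + 6 h 15 min = 9 h.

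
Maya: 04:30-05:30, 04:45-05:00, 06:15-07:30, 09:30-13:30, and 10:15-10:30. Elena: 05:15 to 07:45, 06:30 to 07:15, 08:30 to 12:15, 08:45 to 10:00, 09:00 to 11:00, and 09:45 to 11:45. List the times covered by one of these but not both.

04:30–05:15, 05:30–06:15, 07:30–07:45, 08:30–09:30, 12:15–13:30

First set merges to 04:30–05:30, 06:15–07:30, 09:30–13:30.
Second set merges to 05:15–07:45, 08:30–12:15.
A but not B: 04:30–05:15, 12:15–13:30.
B but not A: 05:30–06:15, 07:30–07:45, 08:30–09:30.
Combining gives A △ B.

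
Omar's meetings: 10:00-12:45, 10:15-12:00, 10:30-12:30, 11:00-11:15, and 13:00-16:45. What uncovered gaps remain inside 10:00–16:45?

12:45-13:00

Covered (merged): 10:00-12:45, 13:00-16:45.
Gaps within 10:00-16:45: 12:45-13:00.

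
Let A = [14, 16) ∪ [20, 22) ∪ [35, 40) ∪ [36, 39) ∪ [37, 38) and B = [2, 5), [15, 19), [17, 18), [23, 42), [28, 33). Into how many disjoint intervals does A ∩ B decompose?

2

A, merged: [14, 16), [20, 22), [35, 40).
B, merged: [2, 5), [15, 19), [23, 42).
A ∩ B = [15, 16), [35, 40).
That is 2 disjoint pieces.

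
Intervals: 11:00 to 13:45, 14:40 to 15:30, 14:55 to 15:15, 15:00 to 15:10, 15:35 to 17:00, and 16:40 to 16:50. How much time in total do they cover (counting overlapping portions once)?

Merged: 11:00–13:45, 14:40–15:30, 15:35–17:00.
Lengths: 2 h 45 min + 50 min + 1 h 25 min = 5 h.

5 h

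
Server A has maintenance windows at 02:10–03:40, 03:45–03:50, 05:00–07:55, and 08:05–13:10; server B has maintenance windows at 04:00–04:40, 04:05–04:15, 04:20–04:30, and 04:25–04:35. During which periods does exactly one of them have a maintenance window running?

02:10–03:40, 03:45–03:50, 04:00–04:40, 05:00–07:55, 08:05–13:10

Merge the second list: 04:00–04:40.
A but not B: 02:10–03:40, 03:45–03:50, 05:00–07:55, 08:05–13:10.
B but not A: 04:00–04:40.
Combining gives A △ B.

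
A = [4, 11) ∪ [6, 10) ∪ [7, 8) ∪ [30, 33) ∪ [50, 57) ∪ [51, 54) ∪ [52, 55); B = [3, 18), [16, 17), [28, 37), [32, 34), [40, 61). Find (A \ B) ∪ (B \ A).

First set merges to [4, 11), [30, 33), [50, 57).
Second set merges to [3, 18), [28, 37), [40, 61).
A \ B = none.
B \ A = [3, 4), [11, 18), [28, 30), [33, 37), [40, 50), [57, 61).
Union of the two gives the symmetric difference.

[3, 4) ∪ [11, 18) ∪ [28, 30) ∪ [33, 37) ∪ [40, 50) ∪ [57, 61)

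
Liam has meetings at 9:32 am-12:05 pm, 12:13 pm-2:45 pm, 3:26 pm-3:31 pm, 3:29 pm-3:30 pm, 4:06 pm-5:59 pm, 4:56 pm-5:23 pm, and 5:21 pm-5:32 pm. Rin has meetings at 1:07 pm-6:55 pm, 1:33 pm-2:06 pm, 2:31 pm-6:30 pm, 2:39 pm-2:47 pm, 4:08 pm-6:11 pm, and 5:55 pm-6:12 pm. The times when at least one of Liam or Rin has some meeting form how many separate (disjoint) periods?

Merge the first list: 9:32 am–12:05 pm, 12:13 pm–2:45 pm, 3:26 pm–3:31 pm, 4:06 pm–5:59 pm.
Merge the second list: 1:07 pm–6:55 pm.
A ∪ B = 9:32 am–12:05 pm, 12:13 pm–6:55 pm.
That is 2 disjoint pieces.

2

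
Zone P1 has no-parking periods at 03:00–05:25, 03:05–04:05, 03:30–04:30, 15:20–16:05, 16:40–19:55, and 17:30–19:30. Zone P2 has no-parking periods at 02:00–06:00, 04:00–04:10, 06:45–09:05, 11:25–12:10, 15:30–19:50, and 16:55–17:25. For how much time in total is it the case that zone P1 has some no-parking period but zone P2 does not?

First set merges to 03:00–05:25, 15:20–16:05, 16:40–19:55.
Second set merges to 02:00–06:00, 06:45–09:05, 11:25–12:10, 15:30–19:50.
A \ B = 15:20–15:30, 19:50–19:55.
Total: 10 min + 5 min = 15 min.

15 min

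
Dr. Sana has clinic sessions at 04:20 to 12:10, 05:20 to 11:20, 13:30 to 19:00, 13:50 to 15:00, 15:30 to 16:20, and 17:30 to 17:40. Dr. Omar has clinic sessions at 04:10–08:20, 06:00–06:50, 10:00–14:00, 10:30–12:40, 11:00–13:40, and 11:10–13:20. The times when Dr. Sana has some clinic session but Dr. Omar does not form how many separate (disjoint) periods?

Merge the first list: 04:20–12:10, 13:30–19:00.
Merge the second list: 04:10–08:20, 10:00–14:00.
A \ B = 08:20–10:00, 14:00–19:00.
That is 2 disjoint pieces.

2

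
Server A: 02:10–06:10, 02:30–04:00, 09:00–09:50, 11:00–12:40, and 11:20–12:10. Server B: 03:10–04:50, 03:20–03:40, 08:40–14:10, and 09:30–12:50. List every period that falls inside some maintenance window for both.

03:10-04:50, 09:00-09:50, 11:00-12:40

Merge the first list: 02:10-06:10, 09:00-09:50, 11:00-12:40.
Merge the second list: 03:10-04:50, 08:40-14:10.
02:10-06:10 ∩ B → 03:10-04:50.
09:00-09:50 ∩ B → 09:00-09:50.
11:00-12:40 ∩ B → 11:00-12:40.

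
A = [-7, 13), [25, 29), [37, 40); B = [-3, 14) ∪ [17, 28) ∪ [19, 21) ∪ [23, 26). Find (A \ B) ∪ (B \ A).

Merge the second list: [-3, 14), [17, 28).
Only in the first: [-7, -3), [28, 29), [37, 40).
Only in the second: [13, 14), [17, 25).
Together these are the periods covered by exactly one.

[-7, -3) ∪ [13, 14) ∪ [17, 25) ∪ [28, 29) ∪ [37, 40)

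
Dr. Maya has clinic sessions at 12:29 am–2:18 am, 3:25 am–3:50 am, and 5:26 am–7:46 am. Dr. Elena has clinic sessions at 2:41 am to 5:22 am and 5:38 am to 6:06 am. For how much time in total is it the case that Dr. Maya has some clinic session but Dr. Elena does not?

A \ B = 12:29 am–2:18 am, 5:26 am–5:38 am, 6:06 am–7:46 am.
Total: 1 h 49 min + 12 min + 1 h 40 min = 3 h 41 min.

3 h 41 min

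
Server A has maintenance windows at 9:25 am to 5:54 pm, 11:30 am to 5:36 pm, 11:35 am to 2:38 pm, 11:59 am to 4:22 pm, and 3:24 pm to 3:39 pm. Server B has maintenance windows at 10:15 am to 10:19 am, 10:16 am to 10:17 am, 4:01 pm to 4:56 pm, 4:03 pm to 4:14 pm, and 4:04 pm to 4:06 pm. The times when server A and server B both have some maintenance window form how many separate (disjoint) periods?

A, merged: 9:25 am–5:54 pm.
B, merged: 10:15 am–10:19 am, 4:01 pm–4:56 pm.
A ∩ B = 10:15 am–10:19 am, 4:01 pm–4:56 pm.
That is 2 disjoint pieces.

2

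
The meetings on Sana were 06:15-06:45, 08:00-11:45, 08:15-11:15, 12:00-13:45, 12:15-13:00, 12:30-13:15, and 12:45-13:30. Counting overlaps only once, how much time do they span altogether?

Merged: 06:15–06:45, 08:00–11:45, 12:00–13:45.
Lengths: 30 min + 3 h 45 min + 1 h 45 min = 6 h.

6 h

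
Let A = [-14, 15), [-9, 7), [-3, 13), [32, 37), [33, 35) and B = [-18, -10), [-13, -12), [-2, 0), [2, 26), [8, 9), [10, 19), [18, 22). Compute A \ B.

[-10, -2) ∪ [0, 2) ∪ [32, 37)

A, merged: [-14, 15), [32, 37).
B, merged: [-18, -10), [-2, 0), [2, 26).
[-14, 15) minus B → [-10, -2), [0, 2).
[32, 37): no B overlap → unchanged.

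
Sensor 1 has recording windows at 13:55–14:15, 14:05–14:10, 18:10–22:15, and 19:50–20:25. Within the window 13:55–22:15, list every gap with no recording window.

14:15–18:10

Covered (merged): 13:55–14:15, 18:10–22:15.
Gaps within 13:55–22:15: 14:15–18:10.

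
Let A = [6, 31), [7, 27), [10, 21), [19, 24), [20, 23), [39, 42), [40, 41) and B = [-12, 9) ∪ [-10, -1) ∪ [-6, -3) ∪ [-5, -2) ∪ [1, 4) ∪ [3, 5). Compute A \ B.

[9, 31) ∪ [39, 42)

A, merged: [6, 31), [39, 42).
B, merged: [-12, 9).
[6, 31) with B removed leaves [9, 31).
[39, 42) is untouched.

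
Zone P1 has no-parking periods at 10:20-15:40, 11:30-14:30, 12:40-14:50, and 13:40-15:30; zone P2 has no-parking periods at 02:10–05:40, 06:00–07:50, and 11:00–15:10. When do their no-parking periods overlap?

First set merges to 10:20–15:40.
10:20–15:40 meets the second set on 11:00–15:10.

11:00–15:10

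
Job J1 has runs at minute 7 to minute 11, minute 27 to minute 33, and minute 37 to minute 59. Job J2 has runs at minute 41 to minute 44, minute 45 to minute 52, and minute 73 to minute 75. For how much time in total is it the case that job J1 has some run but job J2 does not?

A \ B = minute 7 to minute 11, minute 27 to minute 33, minute 37 to minute 41, minute 44 to minute 45, minute 52 to minute 59.
Total: 4 minutes + 6 minutes + 4 minutes + 1 minute + 7 minutes = 22 minutes.

22 minutes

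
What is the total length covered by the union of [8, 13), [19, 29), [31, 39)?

Merged: [8, 13), [19, 29), [31, 39).
Lengths: 5 + 10 + 8 = 23.

23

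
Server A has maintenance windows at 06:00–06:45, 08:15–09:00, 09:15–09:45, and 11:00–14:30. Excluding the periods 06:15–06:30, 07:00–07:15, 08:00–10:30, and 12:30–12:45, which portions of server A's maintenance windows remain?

06:00-06:45 with B removed leaves 06:00-06:15, 06:30-06:45.
08:15-09:00 lies entirely inside B → drops out.
09:15-09:45 lies entirely inside B → drops out.
11:00-14:30 with B removed leaves 11:00-12:30, 12:45-14:30.

06:00-06:15, 06:30-06:45, 11:00-12:30, 12:45-14:30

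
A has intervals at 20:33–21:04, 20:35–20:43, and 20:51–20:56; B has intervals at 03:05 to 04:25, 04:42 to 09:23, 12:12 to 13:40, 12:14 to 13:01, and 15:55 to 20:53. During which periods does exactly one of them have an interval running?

Merge the first list: 20:33-21:04.
Merge the second list: 03:05-04:25, 04:42-09:23, 12:12-13:40, 15:55-20:53.
Only in the first: 20:53-21:04.
Only in the second: 03:05-04:25, 04:42-09:23, 12:12-13:40, 15:55-20:33.
Together these are the periods covered by exactly one.

03:05-04:25, 04:42-09:23, 12:12-13:40, 15:55-20:33, 20:53-21:04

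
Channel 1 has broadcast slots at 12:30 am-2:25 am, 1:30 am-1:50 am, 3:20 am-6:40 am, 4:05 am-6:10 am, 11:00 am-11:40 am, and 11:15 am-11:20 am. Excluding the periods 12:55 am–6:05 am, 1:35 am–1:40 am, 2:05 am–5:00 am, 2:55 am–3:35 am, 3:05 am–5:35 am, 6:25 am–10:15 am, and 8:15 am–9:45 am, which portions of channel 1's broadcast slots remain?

A, merged: 12:30 am-2:25 am, 3:20 am-6:40 am, 11:00 am-11:40 am.
B, merged: 12:55 am-6:05 am, 6:25 am-10:15 am.
12:30 am-2:25 am \ B = 12:30 am-12:55 am.
3:20 am-6:40 am \ B = 6:05 am-6:25 am.
11:00 am-11:40 am: nothing removed.

12:30 am-12:55 am, 6:05 am-6:25 am, 11:00 am-11:40 am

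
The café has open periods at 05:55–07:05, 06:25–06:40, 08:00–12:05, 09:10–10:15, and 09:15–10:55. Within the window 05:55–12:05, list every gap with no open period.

07:05-08:00

The merged coverage is 05:55-07:05, 08:00-12:05.
Gaps within 05:55-12:05: 07:05-08:00.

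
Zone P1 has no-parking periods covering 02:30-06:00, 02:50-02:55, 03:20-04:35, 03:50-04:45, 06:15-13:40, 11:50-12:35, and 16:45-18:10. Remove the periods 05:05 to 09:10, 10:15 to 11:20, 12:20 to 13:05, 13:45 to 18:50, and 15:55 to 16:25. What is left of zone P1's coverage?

02:30-05:05, 09:10-10:15, 11:20-12:20, 13:05-13:40

First set merges to 02:30-06:00, 06:15-13:40, 16:45-18:10.
Second set merges to 05:05-09:10, 10:15-11:20, 12:20-13:05, 13:45-18:50.
02:30-06:00 with B removed leaves 02:30-05:05.
06:15-13:40 with B removed leaves 09:10-10:15, 11:20-12:20, 13:05-13:40.
16:45-18:10 lies entirely inside B → drops out.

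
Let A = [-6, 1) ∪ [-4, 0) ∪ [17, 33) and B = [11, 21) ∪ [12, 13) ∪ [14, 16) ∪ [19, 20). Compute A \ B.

A, merged: [-6, 1), [17, 33).
B, merged: [11, 21).
[-6, 1): no B overlap → unchanged.
[17, 33) minus B → [21, 33).

[-6, 1) ∪ [21, 33)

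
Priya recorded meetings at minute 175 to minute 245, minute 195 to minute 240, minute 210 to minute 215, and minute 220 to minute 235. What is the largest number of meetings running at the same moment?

At minute 210, 3 of the intervals are simultaneously active.
No point has more.

3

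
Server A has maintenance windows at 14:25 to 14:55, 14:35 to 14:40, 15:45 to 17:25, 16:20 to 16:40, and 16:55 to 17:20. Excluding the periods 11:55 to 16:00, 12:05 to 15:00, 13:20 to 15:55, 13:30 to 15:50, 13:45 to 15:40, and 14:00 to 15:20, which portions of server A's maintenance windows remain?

Merge the first list: 14:25–14:55, 15:45–17:25.
Merge the second list: 11:55–16:00.
14:25–14:55: entirely removed.
15:45–17:25 \ B = 16:00–17:25.

16:00–17:25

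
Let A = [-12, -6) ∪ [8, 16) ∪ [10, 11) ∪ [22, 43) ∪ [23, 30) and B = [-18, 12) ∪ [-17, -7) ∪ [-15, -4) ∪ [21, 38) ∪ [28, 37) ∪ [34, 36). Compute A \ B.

[12, 16) ∪ [38, 43)

A, merged: [-12, -6), [8, 16), [22, 43).
B, merged: [-18, 12), [21, 38).
[-12, -6) lies entirely inside B → drops out.
[8, 16) with B removed leaves [12, 16).
[22, 43) with B removed leaves [38, 43).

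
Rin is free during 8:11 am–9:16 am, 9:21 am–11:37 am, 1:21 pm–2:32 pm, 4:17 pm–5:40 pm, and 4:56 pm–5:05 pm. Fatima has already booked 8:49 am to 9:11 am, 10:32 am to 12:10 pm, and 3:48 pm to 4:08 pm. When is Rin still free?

A, merged: 8:11 am–9:16 am, 9:21 am–11:37 am, 1:21 pm–2:32 pm, 4:17 pm–5:40 pm.
8:11 am–9:16 am minus B → 8:11 am–8:49 am, 9:11 am–9:16 am.
9:21 am–11:37 am minus B → 9:21 am–10:32 am.
1:21 pm–2:32 pm: no B overlap → unchanged.
4:17 pm–5:40 pm: no B overlap → unchanged.

8:11 am–8:49 am, 9:11 am–9:16 am, 9:21 am–10:32 am, 1:21 pm–2:32 pm, 4:17 pm–5:40 pm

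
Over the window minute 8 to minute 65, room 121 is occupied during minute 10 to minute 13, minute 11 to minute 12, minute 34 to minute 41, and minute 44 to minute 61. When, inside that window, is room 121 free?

minute 8 to minute 10, minute 13 to minute 34, minute 41 to minute 44, minute 61 to minute 65

The merged coverage is minute 10 to minute 13, minute 34 to minute 41, minute 44 to minute 61.
Complement within minute 8 to minute 65: minute 8 to minute 10, minute 13 to minute 34, minute 41 to minute 44, minute 61 to minute 65.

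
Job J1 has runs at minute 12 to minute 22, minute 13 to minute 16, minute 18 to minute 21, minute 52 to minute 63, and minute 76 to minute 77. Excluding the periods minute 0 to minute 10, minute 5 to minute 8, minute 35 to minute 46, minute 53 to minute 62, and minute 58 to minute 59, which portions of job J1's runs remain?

A, merged: minute 12 to minute 22, minute 52 to minute 63, minute 76 to minute 77.
B, merged: minute 0 to minute 10, minute 35 to minute 46, minute 53 to minute 62.
minute 12 to minute 22: no B overlap → unchanged.
minute 52 to minute 63 minus B → minute 52 to minute 53, minute 62 to minute 63.
minute 76 to minute 77: no B overlap → unchanged.

minute 12 to minute 22, minute 52 to minute 53, minute 62 to minute 63, minute 76 to minute 77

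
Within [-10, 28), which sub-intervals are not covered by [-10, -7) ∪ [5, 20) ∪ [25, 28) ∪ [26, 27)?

After merging, the occupied span is [-10, -7), [5, 20), [25, 28).
Complement within [-10, 28): [-7, 5), [20, 25).

[-7, 5) ∪ [20, 25)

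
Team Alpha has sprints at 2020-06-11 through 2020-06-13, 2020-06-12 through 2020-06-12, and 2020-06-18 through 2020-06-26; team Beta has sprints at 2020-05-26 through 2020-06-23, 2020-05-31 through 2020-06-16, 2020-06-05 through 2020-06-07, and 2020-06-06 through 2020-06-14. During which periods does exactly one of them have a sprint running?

2020-05-26 through 2020-06-10, 2020-06-14 through 2020-06-17, 2020-06-24 through 2020-06-26

First set merges to 2020-06-11 through 2020-06-13, 2020-06-18 through 2020-06-26.
Second set merges to 2020-05-26 through 2020-06-23.
A \ B = 2020-06-24 through 2020-06-26.
B \ A = 2020-05-26 through 2020-06-10, 2020-06-14 through 2020-06-17.
Union of the two gives the symmetric difference.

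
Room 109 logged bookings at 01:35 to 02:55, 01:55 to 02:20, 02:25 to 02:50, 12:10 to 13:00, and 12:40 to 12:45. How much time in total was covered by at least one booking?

2 h 10 min

Merged: 01:35-02:55, 12:10-13:00.
Lengths: 1 h 20 min + 50 min = 2 h 10 min.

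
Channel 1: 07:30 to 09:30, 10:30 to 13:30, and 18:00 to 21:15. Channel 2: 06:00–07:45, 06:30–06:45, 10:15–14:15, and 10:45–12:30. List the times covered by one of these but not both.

06:00–07:30, 07:45–09:30, 10:15–10:30, 13:30–14:15, 18:00–21:15

Merge the second list: 06:00–07:45, 10:15–14:15.
A \ B = 07:45–09:30, 18:00–21:15.
B \ A = 06:00–07:30, 10:15–10:30, 13:30–14:15.
Union of the two gives the symmetric difference.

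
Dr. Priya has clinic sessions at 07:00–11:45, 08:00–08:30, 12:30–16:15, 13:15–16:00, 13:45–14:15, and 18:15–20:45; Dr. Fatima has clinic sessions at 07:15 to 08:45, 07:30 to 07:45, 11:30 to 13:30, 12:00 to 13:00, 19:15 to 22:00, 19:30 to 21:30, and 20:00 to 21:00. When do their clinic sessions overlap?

07:15–08:45, 11:30–11:45, 12:30–13:30, 19:15–20:45

A, merged: 07:00–11:45, 12:30–16:15, 18:15–20:45.
B, merged: 07:15–08:45, 11:30–13:30, 19:15–22:00.
07:00–11:45 ∩ B → 07:15–08:45, 11:30–11:45.
12:30–16:15 ∩ B → 12:30–13:30.
18:15–20:45 ∩ B → 19:15–20:45.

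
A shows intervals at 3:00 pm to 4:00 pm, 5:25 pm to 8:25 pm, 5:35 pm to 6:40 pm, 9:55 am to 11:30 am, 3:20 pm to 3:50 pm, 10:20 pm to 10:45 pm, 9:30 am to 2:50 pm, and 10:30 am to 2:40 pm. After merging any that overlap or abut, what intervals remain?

Sort by start: 9:30 am–2:50 pm, 9:55 am–11:30 am, 10:30 am–2:40 pm, 3:00 pm–4:00 pm, 3:20 pm–3:50 pm, 5:25 pm–8:25 pm, 5:35 pm–6:40 pm, 10:20 pm–10:45 pm.
9:55 am–11:30 am overlaps/touches 9:30 am–2:50 pm → extend to 9:30 am–2:50 pm.
10:30 am–2:40 pm overlaps/touches 9:30 am–2:50 pm → extend to 9:30 am–2:50 pm.
3:00 pm–4:00 pm is disjoint → start new block.
3:20 pm–3:50 pm overlaps/touches 3:00 pm–4:00 pm → extend to 3:00 pm–4:00 pm.
5:25 pm–8:25 pm is disjoint → start new block.
5:35 pm–6:40 pm overlaps/touches 5:25 pm–8:25 pm → extend to 5:25 pm–8:25 pm.
10:20 pm–10:45 pm is disjoint → start new block.

9:30 am–2:50 pm, 3:00 pm–4:00 pm, 5:25 pm–8:25 pm, 10:20 pm–10:45 pm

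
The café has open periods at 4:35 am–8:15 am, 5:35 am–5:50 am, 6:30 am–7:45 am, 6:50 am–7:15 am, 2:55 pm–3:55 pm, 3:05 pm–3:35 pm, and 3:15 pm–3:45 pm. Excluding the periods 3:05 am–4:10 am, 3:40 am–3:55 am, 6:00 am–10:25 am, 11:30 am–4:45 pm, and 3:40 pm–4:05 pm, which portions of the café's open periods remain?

A, merged: 4:35 am-8:15 am, 2:55 pm-3:55 pm.
B, merged: 3:05 am-4:10 am, 6:00 am-10:25 am, 11:30 am-4:45 pm.
4:35 am-8:15 am minus B → 4:35 am-6:00 am.
2:55 pm-3:55 pm: fully covered by B → removed.

4:35 am-6:00 am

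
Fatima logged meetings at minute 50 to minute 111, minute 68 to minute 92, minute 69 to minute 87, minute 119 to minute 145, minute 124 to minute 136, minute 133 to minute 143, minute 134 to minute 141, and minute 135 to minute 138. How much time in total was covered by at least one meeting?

87 minutes

Merged: minute 50 to minute 111, minute 119 to minute 145.
Lengths: 61 minutes + 26 minutes = 87 minutes.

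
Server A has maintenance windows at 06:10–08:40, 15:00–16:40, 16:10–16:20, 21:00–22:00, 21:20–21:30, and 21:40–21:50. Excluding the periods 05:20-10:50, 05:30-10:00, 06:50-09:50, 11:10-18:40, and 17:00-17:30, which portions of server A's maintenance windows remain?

A, merged: 06:10–08:40, 15:00–16:40, 21:00–22:00.
B, merged: 05:20–10:50, 11:10–18:40.
06:10–08:40 lies entirely inside B → drops out.
15:00–16:40 lies entirely inside B → drops out.
21:00–22:00 is untouched.

21:00–22:00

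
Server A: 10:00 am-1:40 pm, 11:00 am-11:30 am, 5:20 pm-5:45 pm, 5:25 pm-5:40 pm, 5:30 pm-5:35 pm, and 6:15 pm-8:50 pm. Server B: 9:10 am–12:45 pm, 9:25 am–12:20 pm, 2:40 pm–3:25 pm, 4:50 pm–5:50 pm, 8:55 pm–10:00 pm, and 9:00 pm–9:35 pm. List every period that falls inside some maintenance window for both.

10:00 am-12:45 pm, 5:20 pm-5:45 pm

First set merges to 10:00 am-1:40 pm, 5:20 pm-5:45 pm, 6:15 pm-8:50 pm.
Second set merges to 9:10 am-12:45 pm, 2:40 pm-3:25 pm, 4:50 pm-5:50 pm, 8:55 pm-10:00 pm.
10:00 am-1:40 pm meets the second set on 10:00 am-12:45 pm.
5:20 pm-5:45 pm meets the second set on 5:20 pm-5:45 pm.
6:15 pm-8:50 pm: no overlap with the second set.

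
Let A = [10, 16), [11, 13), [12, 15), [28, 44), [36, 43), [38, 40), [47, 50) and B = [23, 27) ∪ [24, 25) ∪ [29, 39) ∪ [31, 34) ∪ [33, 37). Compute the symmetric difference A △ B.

First set merges to [10, 16), [28, 44), [47, 50).
Second set merges to [23, 27), [29, 39).
A but not B: [10, 16), [28, 29), [39, 44), [47, 50).
B but not A: [23, 27).
Combining gives A △ B.

[10, 16) ∪ [23, 27) ∪ [28, 29) ∪ [39, 44) ∪ [47, 50)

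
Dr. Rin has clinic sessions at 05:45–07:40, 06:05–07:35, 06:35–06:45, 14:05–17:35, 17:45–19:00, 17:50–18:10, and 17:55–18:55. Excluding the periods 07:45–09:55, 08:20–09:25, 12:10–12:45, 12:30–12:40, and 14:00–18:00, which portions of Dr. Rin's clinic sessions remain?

Merge the first list: 05:45-07:40, 14:05-17:35, 17:45-19:00.
Merge the second list: 07:45-09:55, 12:10-12:45, 14:00-18:00.
05:45-07:40: no B overlap → unchanged.
14:05-17:35: fully covered by B → removed.
17:45-19:00 minus B → 18:00-19:00.

05:45-07:40, 18:00-19:00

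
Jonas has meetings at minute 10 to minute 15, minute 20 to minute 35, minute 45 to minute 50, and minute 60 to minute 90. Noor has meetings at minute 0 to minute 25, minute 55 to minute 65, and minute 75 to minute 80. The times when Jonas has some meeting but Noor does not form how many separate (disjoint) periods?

A \ B = minute 25 to minute 35, minute 45 to minute 50, minute 65 to minute 75, minute 80 to minute 90.
That is 4 disjoint pieces.

4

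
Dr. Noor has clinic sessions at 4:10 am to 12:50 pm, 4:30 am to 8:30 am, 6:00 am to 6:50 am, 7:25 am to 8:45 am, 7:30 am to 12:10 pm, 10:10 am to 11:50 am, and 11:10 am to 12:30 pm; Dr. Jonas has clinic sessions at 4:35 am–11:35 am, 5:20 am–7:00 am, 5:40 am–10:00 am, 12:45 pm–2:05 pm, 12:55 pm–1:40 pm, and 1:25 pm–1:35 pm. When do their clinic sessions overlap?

First set merges to 4:10 am–12:50 pm.
Second set merges to 4:35 am–11:35 am, 12:45 pm–2:05 pm.
4:10 am–12:50 pm overlaps B on 4:35 am–11:35 am, 12:45 pm–12:50 pm.

4:35 am–11:35 am, 12:45 pm–12:50 pm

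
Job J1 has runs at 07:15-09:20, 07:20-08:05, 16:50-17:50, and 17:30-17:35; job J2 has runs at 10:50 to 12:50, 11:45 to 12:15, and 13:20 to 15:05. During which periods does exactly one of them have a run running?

Merge the first list: 07:15–09:20, 16:50–17:50.
Merge the second list: 10:50–12:50, 13:20–15:05.
A \ B = 07:15–09:20, 16:50–17:50.
B \ A = 10:50–12:50, 13:20–15:05.
Union of the two gives the symmetric difference.

07:15–09:20, 10:50–12:50, 13:20–15:05, 16:50–17:50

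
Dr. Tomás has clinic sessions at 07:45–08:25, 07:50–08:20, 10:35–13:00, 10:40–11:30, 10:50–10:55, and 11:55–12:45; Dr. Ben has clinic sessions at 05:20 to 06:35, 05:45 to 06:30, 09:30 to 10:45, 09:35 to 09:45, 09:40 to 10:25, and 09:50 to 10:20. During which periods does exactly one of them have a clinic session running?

Merge the first list: 07:45–08:25, 10:35–13:00.
Merge the second list: 05:20–06:35, 09:30–10:45.
A but not B: 07:45–08:25, 10:45–13:00.
B but not A: 05:20–06:35, 09:30–10:35.
Combining gives A △ B.

05:20–06:35, 07:45–08:25, 09:30–10:35, 10:45–13:00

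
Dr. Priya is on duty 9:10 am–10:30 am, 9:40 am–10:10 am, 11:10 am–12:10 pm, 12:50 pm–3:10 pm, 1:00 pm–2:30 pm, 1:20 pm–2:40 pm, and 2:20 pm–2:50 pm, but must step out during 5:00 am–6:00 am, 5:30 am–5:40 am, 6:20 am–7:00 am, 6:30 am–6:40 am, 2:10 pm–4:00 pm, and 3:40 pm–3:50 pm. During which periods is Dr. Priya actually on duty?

A, merged: 9:10 am-10:30 am, 11:10 am-12:10 pm, 12:50 pm-3:10 pm.
B, merged: 5:00 am-6:00 am, 6:20 am-7:00 am, 2:10 pm-4:00 pm.
9:10 am-10:30 am: no B overlap → unchanged.
11:10 am-12:10 pm: no B overlap → unchanged.
12:50 pm-3:10 pm minus B → 12:50 pm-2:10 pm.

9:10 am-10:30 am, 11:10 am-12:10 pm, 12:50 pm-2:10 pm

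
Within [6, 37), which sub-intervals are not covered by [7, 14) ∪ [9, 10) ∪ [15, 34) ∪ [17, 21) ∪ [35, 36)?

Covered (merged): [7, 14), [15, 34), [35, 36).
Gaps within [6, 37): [6, 7), [14, 15), [34, 35), [36, 37).

[6, 7) ∪ [14, 15) ∪ [34, 35) ∪ [36, 37)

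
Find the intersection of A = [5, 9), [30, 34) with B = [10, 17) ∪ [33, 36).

[33, 34)

[5, 9): no overlap with the second set.
[30, 34) meets the second set on [33, 34).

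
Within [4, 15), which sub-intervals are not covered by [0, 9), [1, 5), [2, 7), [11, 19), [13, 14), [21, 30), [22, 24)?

The merged coverage is [0, 9), [11, 19), [21, 30).
Uncovered inside [4, 15): [9, 11).

[9, 11)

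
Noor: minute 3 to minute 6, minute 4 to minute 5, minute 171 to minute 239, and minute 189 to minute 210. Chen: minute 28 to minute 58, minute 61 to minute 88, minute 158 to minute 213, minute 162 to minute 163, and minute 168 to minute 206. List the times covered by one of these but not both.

Merge the first list: minute 3 to minute 6, minute 171 to minute 239.
Merge the second list: minute 28 to minute 58, minute 61 to minute 88, minute 158 to minute 213.
Only in the first: minute 3 to minute 6, minute 213 to minute 239.
Only in the second: minute 28 to minute 58, minute 61 to minute 88, minute 158 to minute 171.
Together these are the periods covered by exactly one.

minute 3 to minute 6, minute 28 to minute 58, minute 61 to minute 88, minute 158 to minute 171, minute 213 to minute 239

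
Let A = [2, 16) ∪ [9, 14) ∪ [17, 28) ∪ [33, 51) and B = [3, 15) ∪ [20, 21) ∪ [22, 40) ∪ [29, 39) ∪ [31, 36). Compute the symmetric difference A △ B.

Merge the first list: [2, 16), [17, 28), [33, 51).
Merge the second list: [3, 15), [20, 21), [22, 40).
A \ B = [2, 3), [15, 16), [17, 20), [21, 22), [40, 51).
B \ A = [28, 33).
Union of the two gives the symmetric difference.

[2, 3) ∪ [15, 16) ∪ [17, 20) ∪ [21, 22) ∪ [28, 33) ∪ [40, 51)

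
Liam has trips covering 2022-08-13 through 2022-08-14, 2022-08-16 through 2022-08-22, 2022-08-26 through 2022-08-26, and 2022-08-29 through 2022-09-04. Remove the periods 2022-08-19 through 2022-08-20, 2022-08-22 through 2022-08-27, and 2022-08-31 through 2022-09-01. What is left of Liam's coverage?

2022-08-13 through 2022-08-14: no B overlap → unchanged.
2022-08-16 through 2022-08-22 minus B → 2022-08-16 through 2022-08-18, 2022-08-21 through 2022-08-21.
2022-08-26 through 2022-08-26: fully covered by B → removed.
2022-08-29 through 2022-09-04 minus B → 2022-08-29 through 2022-08-30, 2022-09-02 through 2022-09-04.

2022-08-13 through 2022-08-14, 2022-08-16 through 2022-08-18, 2022-08-21 through 2022-08-21, 2022-08-29 through 2022-08-30, 2022-09-02 through 2022-09-04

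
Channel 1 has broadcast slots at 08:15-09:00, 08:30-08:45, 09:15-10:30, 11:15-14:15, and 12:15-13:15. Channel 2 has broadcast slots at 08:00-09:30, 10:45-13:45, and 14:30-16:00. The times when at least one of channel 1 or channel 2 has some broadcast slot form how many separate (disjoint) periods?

3

A, merged: 08:15-09:00, 09:15-10:30, 11:15-14:15.
A ∪ B = 08:00-10:30, 10:45-14:15, 14:30-16:00.
That is 3 disjoint pieces.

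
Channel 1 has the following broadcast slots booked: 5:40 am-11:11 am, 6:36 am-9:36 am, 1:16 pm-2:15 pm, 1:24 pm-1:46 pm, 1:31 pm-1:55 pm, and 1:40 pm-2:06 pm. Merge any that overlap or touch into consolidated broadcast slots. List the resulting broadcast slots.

6:36 am–9:36 am overlaps/touches 5:40 am–11:11 am → extend to 5:40 am–11:11 am.
1:16 pm–2:15 pm is disjoint → start new block.
1:24 pm–1:46 pm overlaps/touches 1:16 pm–2:15 pm → extend to 1:16 pm–2:15 pm.
1:31 pm–1:55 pm overlaps/touches 1:16 pm–2:15 pm → extend to 1:16 pm–2:15 pm.
1:40 pm–2:06 pm overlaps/touches 1:16 pm–2:15 pm → extend to 1:16 pm–2:15 pm.

5:40 am–11:11 am, 1:16 pm–2:15 pm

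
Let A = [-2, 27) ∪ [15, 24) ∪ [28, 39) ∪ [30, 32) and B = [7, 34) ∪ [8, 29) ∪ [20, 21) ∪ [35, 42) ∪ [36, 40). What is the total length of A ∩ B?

First set merges to [-2, 27), [28, 39).
Second set merges to [7, 34), [35, 42).
A ∩ B = [7, 27), [28, 34), [35, 39).
Total: 20 + 6 + 4 = 30.

30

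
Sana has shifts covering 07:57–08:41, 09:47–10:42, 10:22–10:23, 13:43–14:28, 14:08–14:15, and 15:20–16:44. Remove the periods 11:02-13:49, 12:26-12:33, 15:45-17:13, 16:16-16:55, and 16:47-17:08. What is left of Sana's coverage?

First set merges to 07:57–08:41, 09:47–10:42, 13:43–14:28, 15:20–16:44.
Second set merges to 11:02–13:49, 15:45–17:13.
07:57–08:41: no B overlap → unchanged.
09:47–10:42: no B overlap → unchanged.
13:43–14:28 minus B → 13:49–14:28.
15:20–16:44 minus B → 15:20–15:45.

07:57–08:41, 09:47–10:42, 13:49–14:28, 15:20–15:45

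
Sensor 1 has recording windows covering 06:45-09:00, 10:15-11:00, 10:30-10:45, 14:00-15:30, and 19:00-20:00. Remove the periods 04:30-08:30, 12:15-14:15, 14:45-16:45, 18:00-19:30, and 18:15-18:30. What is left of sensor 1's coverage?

Merge the first list: 06:45-09:00, 10:15-11:00, 14:00-15:30, 19:00-20:00.
Merge the second list: 04:30-08:30, 12:15-14:15, 14:45-16:45, 18:00-19:30.
06:45-09:00 \ B = 08:30-09:00.
10:15-11:00: nothing removed.
14:00-15:30 \ B = 14:15-14:45.
19:00-20:00 \ B = 19:30-20:00.

08:30-09:00, 10:15-11:00, 14:15-14:45, 19:30-20:00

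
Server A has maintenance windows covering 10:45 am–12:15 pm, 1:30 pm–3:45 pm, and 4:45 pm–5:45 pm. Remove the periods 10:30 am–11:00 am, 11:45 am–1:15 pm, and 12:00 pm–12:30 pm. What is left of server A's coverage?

B, merged: 10:30 am–11:00 am, 11:45 am–1:15 pm.
10:45 am–12:15 pm with B removed leaves 11:00 am–11:45 am.
1:30 pm–3:45 pm is untouched.
4:45 pm–5:45 pm is untouched.

11:00 am–11:45 am, 1:30 pm–3:45 pm, 4:45 pm–5:45 pm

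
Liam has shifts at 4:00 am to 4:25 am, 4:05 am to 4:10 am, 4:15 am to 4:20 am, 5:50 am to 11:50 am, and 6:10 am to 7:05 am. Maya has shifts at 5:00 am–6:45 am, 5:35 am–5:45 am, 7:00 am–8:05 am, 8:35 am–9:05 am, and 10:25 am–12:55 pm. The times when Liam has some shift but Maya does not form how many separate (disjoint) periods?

A, merged: 4:00 am–4:25 am, 5:50 am–11:50 am.
B, merged: 5:00 am–6:45 am, 7:00 am–8:05 am, 8:35 am–9:05 am, 10:25 am–12:55 pm.
A \ B = 4:00 am–4:25 am, 6:45 am–7:00 am, 8:05 am–8:35 am, 9:05 am–10:25 am.
That is 4 disjoint pieces.

4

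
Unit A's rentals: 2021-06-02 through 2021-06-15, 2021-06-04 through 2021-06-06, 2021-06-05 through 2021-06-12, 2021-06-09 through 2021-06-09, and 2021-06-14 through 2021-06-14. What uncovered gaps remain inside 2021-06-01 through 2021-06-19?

2021-06-01 through 2021-06-01, 2021-06-16 through 2021-06-19

After merging, the occupied span is 2021-06-02 through 2021-06-15.
Complement within 2021-06-01 through 2021-06-19: 2021-06-01 through 2021-06-01, 2021-06-16 through 2021-06-19.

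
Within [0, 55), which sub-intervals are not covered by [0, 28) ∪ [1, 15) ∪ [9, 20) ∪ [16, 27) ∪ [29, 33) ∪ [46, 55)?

After merging, the occupied span is [0, 28), [29, 33), [46, 55).
Complement within [0, 55): [28, 29), [33, 46).

[28, 29) ∪ [33, 46)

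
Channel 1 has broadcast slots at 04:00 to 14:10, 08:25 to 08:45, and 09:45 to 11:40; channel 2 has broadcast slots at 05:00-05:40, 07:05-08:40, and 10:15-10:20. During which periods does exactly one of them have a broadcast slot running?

A, merged: 04:00-14:10.
A but not B: 04:00-05:00, 05:40-07:05, 08:40-10:15, 10:20-14:10.
B but not A: none.
Combining gives A △ B.

04:00-05:00, 05:40-07:05, 08:40-10:15, 10:20-14:10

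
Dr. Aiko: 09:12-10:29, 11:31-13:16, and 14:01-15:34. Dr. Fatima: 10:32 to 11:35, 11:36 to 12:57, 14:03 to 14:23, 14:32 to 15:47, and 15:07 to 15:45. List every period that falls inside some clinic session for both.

B, merged: 10:32-11:35, 11:36-12:57, 14:03-14:23, 14:32-15:47.
09:12-10:29 falls entirely outside B.
11:31-13:16 overlaps B on 11:31-11:35, 11:36-12:57.
14:01-15:34 overlaps B on 14:03-14:23, 14:32-15:34.

11:31-11:35, 11:36-12:57, 14:03-14:23, 14:32-15:34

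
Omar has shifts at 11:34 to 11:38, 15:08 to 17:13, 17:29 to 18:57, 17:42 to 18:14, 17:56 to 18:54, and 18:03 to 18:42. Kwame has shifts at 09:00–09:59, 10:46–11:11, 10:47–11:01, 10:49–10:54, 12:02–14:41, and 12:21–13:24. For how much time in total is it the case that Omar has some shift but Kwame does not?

3 h 37 min

Merge the first list: 11:34–11:38, 15:08–17:13, 17:29–18:57.
Merge the second list: 09:00–09:59, 10:46–11:11, 12:02–14:41.
A \ B = 11:34–11:38, 15:08–17:13, 17:29–18:57.
Total: 4 min + 2 h 5 min + 1 h 28 min = 3 h 37 min.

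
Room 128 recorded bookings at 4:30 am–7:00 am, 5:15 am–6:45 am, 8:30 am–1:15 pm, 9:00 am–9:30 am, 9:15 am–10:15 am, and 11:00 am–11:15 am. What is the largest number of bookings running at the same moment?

3

Walk the sorted start/end points keeping a running depth.
The depth first hits 3 at 9:15 am.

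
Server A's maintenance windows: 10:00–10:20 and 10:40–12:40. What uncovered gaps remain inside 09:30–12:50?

09:30-10:00, 10:20-10:40, 12:40-12:50

Covered (merged): 10:00-10:20, 10:40-12:40.
Complement within 09:30-12:50: 09:30-10:00, 10:20-10:40, 12:40-12:50.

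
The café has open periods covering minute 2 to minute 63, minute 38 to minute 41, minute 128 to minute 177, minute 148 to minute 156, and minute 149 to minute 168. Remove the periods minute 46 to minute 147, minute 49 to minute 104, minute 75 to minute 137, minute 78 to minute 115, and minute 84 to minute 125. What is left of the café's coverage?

minute 2 to minute 46, minute 147 to minute 177

Merge the first list: minute 2 to minute 63, minute 128 to minute 177.
Merge the second list: minute 46 to minute 147.
minute 2 to minute 63 with B removed leaves minute 2 to minute 46.
minute 128 to minute 177 with B removed leaves minute 147 to minute 177.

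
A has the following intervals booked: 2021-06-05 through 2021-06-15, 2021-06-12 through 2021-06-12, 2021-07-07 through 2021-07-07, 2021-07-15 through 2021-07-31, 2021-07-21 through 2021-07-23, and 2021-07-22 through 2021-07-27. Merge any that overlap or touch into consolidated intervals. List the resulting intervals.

2021-06-12 through 2021-06-12 overlaps/touches 2021-06-05 through 2021-06-15 → extend to 2021-06-05 through 2021-06-15.
2021-07-07 through 2021-07-07 is disjoint → start new block.
2021-07-15 through 2021-07-31 is disjoint → start new block.
2021-07-21 through 2021-07-23 overlaps/touches 2021-07-15 through 2021-07-31 → extend to 2021-07-15 through 2021-07-31.
2021-07-22 through 2021-07-27 overlaps/touches 2021-07-15 through 2021-07-31 → extend to 2021-07-15 through 2021-07-31.

2021-06-05 through 2021-06-15, 2021-07-07 through 2021-07-07, 2021-07-15 through 2021-07-31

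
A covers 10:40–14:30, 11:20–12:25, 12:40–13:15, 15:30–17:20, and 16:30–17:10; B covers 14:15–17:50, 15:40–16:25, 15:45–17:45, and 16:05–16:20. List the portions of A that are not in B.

A, merged: 10:40–14:30, 15:30–17:20.
B, merged: 14:15–17:50.
10:40–14:30 minus B → 10:40–14:15.
15:30–17:20: fully covered by B → removed.

10:40–14:15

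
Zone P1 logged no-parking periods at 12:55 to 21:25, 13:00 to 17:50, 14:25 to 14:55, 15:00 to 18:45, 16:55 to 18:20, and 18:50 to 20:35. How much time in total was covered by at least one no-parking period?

Merged: 12:55–21:25.
Length: 8 h 30 min.

8 h 30 min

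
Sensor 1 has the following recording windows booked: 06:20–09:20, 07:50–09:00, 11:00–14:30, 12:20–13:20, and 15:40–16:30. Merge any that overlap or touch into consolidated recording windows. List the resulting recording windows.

07:50-09:00 overlaps/touches 06:20-09:20 → extend to 06:20-09:20.
11:00-14:30 is disjoint → start new block.
12:20-13:20 overlaps/touches 11:00-14:30 → extend to 11:00-14:30.
15:40-16:30 is disjoint → start new block.

06:20-09:20, 11:00-14:30, 15:40-16:30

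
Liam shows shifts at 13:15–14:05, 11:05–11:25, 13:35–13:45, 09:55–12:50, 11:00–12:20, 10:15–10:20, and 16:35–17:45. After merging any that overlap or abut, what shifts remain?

Sort by start: 09:55–12:50, 10:15–10:20, 11:00–12:20, 11:05–11:25, 13:15–14:05, 13:35–13:45, 16:35–17:45.
10:15–10:20 overlaps/touches 09:55–12:50 → extend to 09:55–12:50.
11:00–12:20 overlaps/touches 09:55–12:50 → extend to 09:55–12:50.
11:05–11:25 overlaps/touches 09:55–12:50 → extend to 09:55–12:50.
13:15–14:05 is disjoint → start new block.
13:35–13:45 overlaps/touches 13:15–14:05 → extend to 13:15–14:05.
16:35–17:45 is disjoint → start new block.

09:55–12:50, 13:15–14:05, 16:35–17:45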